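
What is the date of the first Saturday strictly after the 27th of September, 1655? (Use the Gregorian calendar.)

Sep 27, 1655 is a Monday.
From Monday to the next Saturday is 5 days.
Sep 27, 1655 + 5 = Oct 2, 1655.

October 2, 1655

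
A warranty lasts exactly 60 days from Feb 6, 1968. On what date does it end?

Feb has 29 days: +24 → Mar 1, 1968 (36 left).
Mar has 31 days: +31 → Apr 1, 1968 (5 left).
+5 → Apr 6, 1968.

April 6, 1968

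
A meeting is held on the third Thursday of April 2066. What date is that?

April 15, 2066

April 1, 2066 is a Thursday.
The first Thursday is therefore April 1 (same day).
The third Thursday is 1 + 2×7 = April 15.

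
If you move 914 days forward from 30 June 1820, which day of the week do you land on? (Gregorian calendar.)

Tuesday

First find the weekday of Jun 30, 1820. Doomsday rule: the anchor day for the 1800s is Friday. For year 20: 20÷12 = 1 r 8, and 8÷4 = 2, so 1+8+2 = 11.
Friday + 11 ≡ Tuesday — that's 1820's doomsday.
In June the doomsday date is Jun 6.
Jun 30 is 24 days after Jun 6; 24 mod 7 = 3, so Tuesday + 3 = Friday.
914 mod 7 = 4, so 914 days after a Friday is Friday + 4 = Tuesday.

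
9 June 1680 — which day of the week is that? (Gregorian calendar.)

Doomsday rule: the anchor day for the 1600s is Tuesday. For year 80: 80÷12 = 6 r 8, and 8÷4 = 2, so 6+8+2 = 16.
Tuesday + 16 ≡ Thursday — that's 1680's doomsday.
In June the doomsday date is Jun 6.
Jun 9 is 3 days after Jun 6; 3 mod 7 = 3, so Thursday + 3 = Sunday.

Sunday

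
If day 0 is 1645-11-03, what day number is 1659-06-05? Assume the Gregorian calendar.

Nov 3, 1645 → Nov 3, 1646: 365 days.
Nov 3, 1646 → Nov 3, 1647: 365 days.
Nov 3, 1647 → Nov 3, 1648: 366 days (Feb 29, 1648 is in that span).
Nov 3, 1648 → Nov 3, 1649: 365 days.
Nov 3, 1649 → Nov 3, 1650: 365 days.
Nov 3, 1650 → Nov 3, 1651: 365 days.
Nov 3, 1651 → Nov 3, 1652: 366 days (Feb 29, 1652 is in that span).
Nov 3, 1652 → Nov 3, 1653: 365 days.
Nov 3, 1653 → Nov 3, 1654: 365 days.
Nov 3, 1654 → Nov 3, 1655: 365 days.
Nov 3, 1655 → Nov 3, 1656: 366 days (Feb 29, 1656 is in that span).
Nov 3, 1656 → Nov 3, 1657: 365 days.
Nov 3, 1657 → Nov 3, 1658: 365 days.
Nov 3, 1658 → Dec 3, 1658: 30 days (November has 30).
Dec 3, 1658 → Jan 3, 1659: 31 days (December has 31).
Jan 3, 1659 → Feb 3, 1659: 31 days (January has 31).
Feb 3, 1659 → Mar 3, 1659: 28 days (February has 28).
Mar 3, 1659 → Apr 3, 1659: 31 days (March has 31).
Apr 3, 1659 → May 3, 1659: 30 days (April has 30).
May 3, 1659 → Jun 3, 1659: 31 days (May has 31).
Jun 3, 1659 → Jun 5, 1659: 2 days.
Total: 4962 days.

4962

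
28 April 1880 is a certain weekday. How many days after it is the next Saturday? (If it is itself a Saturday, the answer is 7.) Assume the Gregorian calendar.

Apr 28, 1880 is a Wednesday.
From Wednesday to the next Saturday is 3 days.

3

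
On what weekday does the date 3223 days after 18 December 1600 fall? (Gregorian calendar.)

Thursday

Dec 18, 1600 is a Monday.
3223 mod 7 = 3, so 3223 days after a Monday is Monday + 3 = Thursday.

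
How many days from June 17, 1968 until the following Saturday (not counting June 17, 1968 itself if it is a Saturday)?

5

Jun 17, 1968 is a Monday.
From Monday to the next Saturday is 5 days.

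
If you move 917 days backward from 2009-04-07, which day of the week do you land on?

Tuesday

Apr 7, 2009 is a Tuesday.
917 mod 7 = 0, so 917 days before a Tuesday is Tuesday − 0 = Tuesday.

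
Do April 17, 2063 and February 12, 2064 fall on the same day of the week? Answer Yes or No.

Yes

From Apr 17, 2063 to Feb 12, 2064 is 301 days.
301 mod 7 = 0, so they are the same weekday.
(Apr 17, 2063 is a Tuesday; Feb 12, 2064 is a Tuesday.)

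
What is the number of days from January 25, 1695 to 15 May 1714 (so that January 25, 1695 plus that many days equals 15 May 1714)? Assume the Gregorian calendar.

7049

Jan 25, 1695 → Jan 25, 1696: 365 days.
Jan 25, 1696 → Jan 25, 1697: 366 days (Feb 29, 1696 is in that span).
Jan 25, 1697 → Jan 25, 1698: 365 days.
Jan 25, 1698 → Jan 25, 1699: 365 days.
Jan 25, 1699 → Jan 25, 1700: 365 days.
Jan 25, 1700 → Jan 25, 1701: 365 days.
Jan 25, 1701 → Jan 25, 1702: 365 days.
Jan 25, 1702 → Jan 25, 1703: 365 days.
Jan 25, 1703 → Jan 25, 1704: 365 days.
Jan 25, 1704 → Jan 25, 1705: 366 days (Feb 29, 1704 is in that span).
Jan 25, 1705 → Jan 25, 1706: 365 days.
Jan 25, 1706 → Jan 25, 1707: 365 days.
Jan 25, 1707 → Jan 25, 1708: 365 days.
Jan 25, 1708 → Jan 25, 1709: 366 days (Feb 29, 1708 is in that span).
Jan 25, 1709 → Jan 25, 1710: 365 days.
Jan 25, 1710 → Jan 25, 1711: 365 days.
Jan 25, 1711 → Jan 25, 1712: 365 days.
Jan 25, 1712 → Jan 25, 1713: 366 days (Feb 29, 1712 is in that span).
Jan 25, 1713 → Jan 25, 1714: 365 days.
Jan 25, 1714 → Feb 25, 1714: 31 days (January has 31).
Feb 25, 1714 → Mar 25, 1714: 28 days (February has 28).
Mar 25, 1714 → Apr 25, 1714: 31 days (March has 31).
Apr 25, 1714 → May 15, 1714: 20 days.
Total: 7049 days.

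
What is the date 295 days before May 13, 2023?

July 22, 2022

−13 → Apr 30, 2023 (end of Apr, 30 days; 282 left).
−30 → Mar 31, 2023 (end of Mar, 31 days; 252 left).
−31 → Feb 28, 2023 (end of Feb, 28 days; 221 left).
−28 → Jan 31, 2023 (end of Jan, 31 days; 193 left).
−31 → Dec 31, 2022 (end of Dec, 31 days; 162 left).
−31 → Nov 30, 2022 (end of Nov, 30 days; 131 left).
−30 → Oct 31, 2022 (end of Oct, 31 days; 101 left).
−31 → Sep 30, 2022 (end of Sep, 30 days; 70 left).
−30 → Aug 31, 2022 (end of Aug, 31 days; 40 left).
−31 → Jul 31, 2022 (end of Jul, 31 days; 9 left).
−9 → Jul 22, 2022.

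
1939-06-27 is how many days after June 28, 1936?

Jun 28, 1936 → Jun 28, 1937: 365 days.
Jun 28, 1937 → Jun 28, 1938: 365 days.
Jun 28, 1938 → Jul 28, 1938: 30 days (June has 30).
Jul 28, 1938 → Aug 28, 1938: 31 days (July has 31).
Aug 28, 1938 → Sep 28, 1938: 31 days (August has 31).
Sep 28, 1938 → Oct 28, 1938: 30 days (September has 30).
Oct 28, 1938 → Nov 28, 1938: 31 days (October has 31).
Nov 28, 1938 → Dec 28, 1938: 30 days (November has 30).
Dec 28, 1938 → Jan 28, 1939: 31 days (December has 31).
Jan 28, 1939 → Feb 28, 1939: 31 days (January has 31).
Feb 28, 1939 → Mar 28, 1939: 28 days (February has 28).
Mar 28, 1939 → Apr 28, 1939: 31 days (March has 31).
Apr 28, 1939 → May 28, 1939: 30 days (April has 30).
May 28, 1939 → Jun 27, 1939: 30 days.
Total: 1094 days.

1094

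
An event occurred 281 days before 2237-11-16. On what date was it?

−16 → Oct 31, 2237 (end of Oct, 31 days; 265 left).
−31 → Sep 30, 2237 (end of Sep, 30 days; 234 left).
−30 → Aug 31, 2237 (end of Aug, 31 days; 204 left).
−31 → Jul 31, 2237 (end of Jul, 31 days; 173 left).
−31 → Jun 30, 2237 (end of Jun, 30 days; 142 left).
−30 → May 31, 2237 (end of May, 31 days; 112 left).
−31 → Apr 30, 2237 (end of Apr, 30 days; 81 left).
−30 → Mar 31, 2237 (end of Mar, 31 days; 51 left).
−31 → Feb 28, 2237 (end of Feb, 28 days; 20 left).
−20 → Feb 8, 2237.

February 8, 2237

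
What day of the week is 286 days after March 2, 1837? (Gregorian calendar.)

Wednesday

Mar 2, 1837 is a Thursday.
286 mod 7 = 6, so 286 days after a Thursday is Thursday + 6 = Wednesday.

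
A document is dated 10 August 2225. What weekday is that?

Doomsday rule: the anchor day for the 2200s is Friday. For year 25: 25÷12 = 2 r 1, and 1÷4 = 0, so 2+1+0 = 3.
Friday + 3 ≡ Monday — that's 2225's doomsday.
In August the doomsday date is Aug 8.
Aug 10 is 2 days after Aug 8; 2 mod 7 = 2, so Monday + 2 = Wednesday.

Wednesday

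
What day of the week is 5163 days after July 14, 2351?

Wednesday

First find the weekday of Jul 14, 2351. Doomsday rule: the anchor day for the 2300s is Wednesday. For year 51: 51÷12 = 4 r 3, and 3÷4 = 0, so 4+3+0 = 7.
Wednesday + 7 ≡ Wednesday — that's 2351's doomsday.
In July the doomsday date is Jul 11.
Jul 14 is 3 days after Jul 11; 3 mod 7 = 3, so Wednesday + 3 = Saturday.
5163 mod 7 = 4, so 5163 days after a Saturday is Saturday + 4 = Wednesday.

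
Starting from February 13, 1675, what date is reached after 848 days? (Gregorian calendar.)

+365 (one year) → Feb 13, 1676 (483 left).
+366 (one year; includes Feb 29, 1676) → Feb 13, 1677 (117 left).
Feb has 28 days: +16 → Mar 1, 1677 (101 left).
Mar has 31 days: +31 → Apr 1, 1677 (70 left).
Apr has 30 days: +30 → May 1, 1677 (40 left).
May has 31 days: +31 → Jun 1, 1677 (9 left).
+9 → Jun 10, 1677.

June 10, 1677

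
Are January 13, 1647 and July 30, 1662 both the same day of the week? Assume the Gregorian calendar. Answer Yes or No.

From Jan 13, 1647 to Jul 30, 1662 is 5677 days.
5677 mod 7 = 0, so they are the same weekday.
(Jan 13, 1647 is a Sunday; Jul 30, 1662 is a Sunday.)

Yes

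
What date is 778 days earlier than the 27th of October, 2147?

September 9, 2145

−365 (one year) → Oct 27, 2146 (413 left).
−365 (one year) → Oct 27, 2145 (48 left).
−27 → Sep 30, 2145 (end of Sep, 30 days; 21 left).
−21 → Sep 9, 2145.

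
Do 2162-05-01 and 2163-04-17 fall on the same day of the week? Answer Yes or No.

From May 1, 2162 to Apr 17, 2163 is 351 days.
351 mod 7 = 1, so they are different weekdays.
(May 1, 2162 is a Saturday; Apr 17, 2163 is a Sunday.)

No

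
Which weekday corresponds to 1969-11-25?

Doomsday rule: the anchor day for the 1900s is Wednesday. For year 69: 69÷12 = 5 r 9, and 9÷4 = 2, so 5+9+2 = 16.
Wednesday + 16 ≡ Friday — that's 1969's doomsday.
In November the doomsday date is Nov 7.
Nov 25 is 18 days after Nov 7; 18 mod 7 = 4, so Friday + 4 = Tuesday.

Tuesday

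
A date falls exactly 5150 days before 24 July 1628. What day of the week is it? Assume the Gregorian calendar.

Jul 24, 1628 is a Monday.
5150 mod 7 = 5, so 5150 days before a Monday is Monday − 5 = Wednesday.

Wednesday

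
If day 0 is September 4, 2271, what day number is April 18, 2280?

Sep 4, 2271 → Sep 4, 2272: 366 days (Feb 29, 2272 is in that span).
Sep 4, 2272 → Sep 4, 2273: 365 days.
Sep 4, 2273 → Sep 4, 2274: 365 days.
Sep 4, 2274 → Sep 4, 2275: 365 days.
Sep 4, 2275 → Sep 4, 2276: 366 days (Feb 29, 2276 is in that span).
Sep 4, 2276 → Sep 4, 2277: 365 days.
Sep 4, 2277 → Sep 4, 2278: 365 days.
Sep 4, 2278 → Sep 4, 2279: 365 days.
Sep 4, 2279 → Oct 4, 2279: 30 days (September has 30).
Oct 4, 2279 → Nov 4, 2279: 31 days (October has 31).
Nov 4, 2279 → Dec 4, 2279: 30 days (November has 30).
Dec 4, 2279 → Jan 4, 2280: 31 days (December has 31).
Jan 4, 2280 → Feb 4, 2280: 31 days (January has 31).
Feb 4, 2280 → Mar 4, 2280: 29 days (February has 29).
Mar 4, 2280 → Apr 4, 2280: 31 days (March has 31).
Apr 4, 2280 → Apr 18, 2280: 14 days.
Total: 3149 days.

3149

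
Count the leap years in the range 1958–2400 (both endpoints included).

108

Multiples of 4 in [1958,2400]: 111.
Of those, multiples of 100: 5 (not leap unless ÷400).
Multiples of 400: 2.
Leap years = 111 − 5 + 2 = 108.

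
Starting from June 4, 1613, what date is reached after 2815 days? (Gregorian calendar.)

February 17, 1621

+365 (one year) → Jun 4, 1614 (2450 left).
+365 (one year) → Jun 4, 1615 (2085 left).
+366 (one year; includes Feb 29, 1616) → Jun 4, 1616 (1719 left).
+365 (one year) → Jun 4, 1617 (1354 left).
+365 (one year) → Jun 4, 1618 (989 left).
+365 (one year) → Jun 4, 1619 (624 left).
+366 (one year; includes Feb 29, 1620) → Jun 4, 1620 (258 left).
Jun has 30 days: +27 → Jul 1, 1620 (231 left).
Jul has 31 days: +31 → Aug 1, 1620 (200 left).
Aug has 31 days: +31 → Sep 1, 1620 (169 left).
Sep has 30 days: +30 → Oct 1, 1620 (139 left).
Oct has 31 days: +31 → Nov 1, 1620 (108 left).
Nov has 30 days: +30 → Dec 1, 1620 (78 left).
Dec has 31 days: +31 → Jan 1, 1621 (47 left).
Jan has 31 days: +31 → Feb 1, 1621 (16 left).
+16 → Feb 17, 1621.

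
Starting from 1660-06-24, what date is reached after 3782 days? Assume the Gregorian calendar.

+365 (one year) → Jun 24, 1661 (3417 left).
+365 (one year) → Jun 24, 1662 (3052 left).
+365 (one year) → Jun 24, 1663 (2687 left).
+366 (one year; includes Feb 29, 1664) → Jun 24, 1664 (2321 left).
+365 (one year) → Jun 24, 1665 (1956 left).
+365 (one year) → Jun 24, 1666 (1591 left).
+365 (one year) → Jun 24, 1667 (1226 left).
+366 (one year; includes Feb 29, 1668) → Jun 24, 1668 (860 left).
+365 (one year) → Jun 24, 1669 (495 left).
+365 (one year) → Jun 24, 1670 (130 left).
Jun has 30 days: +7 → Jul 1, 1670 (123 left).
Jul has 31 days: +31 → Aug 1, 1670 (92 left).
Aug has 31 days: +31 → Sep 1, 1670 (61 left).
Sep has 30 days: +30 → Oct 1, 1670 (31 left).
Oct has 31 days: +31 → Nov 1, 1670 (0 left).

November 1, 1670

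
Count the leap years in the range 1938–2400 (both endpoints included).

Multiples of 4 in [1938,2400]: 116.
Of those, multiples of 100: 5 (not leap unless ÷400).
Multiples of 400: 2.
Leap years = 116 − 5 + 2 = 113.

113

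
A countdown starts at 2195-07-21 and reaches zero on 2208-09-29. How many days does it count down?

4818

Jul 21, 2195 → Jul 21, 2196: 366 days (Feb 29, 2196 is in that span).
Jul 21, 2196 → Jul 21, 2197: 365 days.
Jul 21, 2197 → Jul 21, 2198: 365 days.
Jul 21, 2198 → Jul 21, 2199: 365 days.
Jul 21, 2199 → Jul 21, 2200: 365 days.
Jul 21, 2200 → Jul 21, 2201: 365 days.
Jul 21, 2201 → Jul 21, 2202: 365 days.
Jul 21, 2202 → Jul 21, 2203: 365 days.
Jul 21, 2203 → Jul 21, 2204: 366 days (Feb 29, 2204 is in that span).
Jul 21, 2204 → Jul 21, 2205: 365 days.
Jul 21, 2205 → Jul 21, 2206: 365 days.
Jul 21, 2206 → Jul 21, 2207: 365 days.
Jul 21, 2207 → Jul 21, 2208: 366 days (Feb 29, 2208 is in that span).
Jul 21, 2208 → Aug 21, 2208: 31 days (July has 31).
Aug 21, 2208 → Sep 21, 2208: 31 days (August has 31).
Sep 21, 2208 → Sep 29, 2208: 8 days.
Total: 4818 days.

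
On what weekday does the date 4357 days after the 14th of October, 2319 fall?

Oct 14, 2319 is a Tuesday.
4357 mod 7 = 3, so 4357 days after a Tuesday is Tuesday + 3 = Friday.

Friday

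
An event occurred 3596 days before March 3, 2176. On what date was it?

April 29, 2166

−366 (one year; includes Feb 29, 2176) → Mar 3, 2175 (3230 left).
−365 (one year) → Mar 3, 2174 (2865 left).
−365 (one year) → Mar 3, 2173 (2500 left).
−365 (one year) → Mar 3, 2172 (2135 left).
−366 (one year; includes Feb 29, 2172) → Mar 3, 2171 (1769 left).
−365 (one year) → Mar 3, 2170 (1404 left).
−365 (one year) → Mar 3, 2169 (1039 left).
−365 (one year) → Mar 3, 2168 (674 left).
−366 (one year; includes Feb 29, 2168) → Mar 3, 2167 (308 left).
−3 → Feb 28, 2167 (end of Feb, 28 days; 305 left).
−28 → Jan 31, 2167 (end of Jan, 31 days; 277 left).
−31 → Dec 31, 2166 (end of Dec, 31 days; 246 left).
−31 → Nov 30, 2166 (end of Nov, 30 days; 215 left).
−30 → Oct 31, 2166 (end of Oct, 31 days; 185 left).
−31 → Sep 30, 2166 (end of Sep, 30 days; 154 left).
−30 → Aug 31, 2166 (end of Aug, 31 days; 124 left).
−31 → Jul 31, 2166 (end of Jul, 31 days; 93 left).
−31 → Jun 30, 2166 (end of Jun, 30 days; 62 left).
−30 → May 31, 2166 (end of May, 31 days; 32 left).
−31 → Apr 30, 2166 (end of Apr, 30 days; 1 left).
−1 → Apr 29, 2166.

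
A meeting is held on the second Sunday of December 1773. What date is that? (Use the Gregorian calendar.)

December 12, 1773

December 1, 1773 is a Wednesday.
The first Sunday is therefore December 5 (4 days later).
The second Sunday is 5 + 1×7 = December 12.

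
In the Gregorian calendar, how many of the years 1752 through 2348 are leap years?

Multiples of 4 in [1752,2348]: 150.
Of those, multiples of 100: 6 (not leap unless ÷400).
Multiples of 400: 1.
Leap years = 150 − 6 + 1 = 145.

145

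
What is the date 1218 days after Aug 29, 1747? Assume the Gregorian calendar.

December 29, 1750

+366 (one year; includes Feb 29, 1748) → Aug 29, 1748 (852 left).
+365 (one year) → Aug 29, 1749 (487 left).
+365 (one year) → Aug 29, 1750 (122 left).
Aug has 31 days: +3 → Sep 1, 1750 (119 left).
Sep has 30 days: +30 → Oct 1, 1750 (89 left).
Oct has 31 days: +31 → Nov 1, 1750 (58 left).
Nov has 30 days: +30 → Dec 1, 1750 (28 left).
+28 → Dec 29, 1750.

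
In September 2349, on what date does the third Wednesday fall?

September 21, 2349

September 1, 2349 is a Thursday.
The first Wednesday is therefore September 7 (6 days later).
The third Wednesday is 7 + 2×7 = September 21.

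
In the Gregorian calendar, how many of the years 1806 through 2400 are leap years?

145

Multiples of 4 in [1806,2400]: 149.
Of those, multiples of 100: 6 (not leap unless ÷400).
Multiples of 400: 2.
Leap years = 149 − 6 + 2 = 145.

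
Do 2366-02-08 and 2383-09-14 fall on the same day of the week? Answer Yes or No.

From Feb 8, 2366 to Sep 14, 2383 is 6427 days.
6427 mod 7 = 1, so they are different weekdays.
(Feb 8, 2366 is a Tuesday; Sep 14, 2383 is a Wednesday.)

No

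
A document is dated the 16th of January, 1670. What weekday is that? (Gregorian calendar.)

Doomsday rule: the anchor day for the 1600s is Tuesday. For year 70: 70÷12 = 5 r 10, and 10÷4 = 2, so 5+10+2 = 17.
Tuesday + 17 ≡ Friday — that's 1670's doomsday.
In January the doomsday date is Jan 3 (1670 is not a leap year).
Jan 16 is 13 days after Jan 3; 13 mod 7 = 6, so Friday + 6 = Thursday.

Thursday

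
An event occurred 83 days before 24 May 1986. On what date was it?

March 2, 1986

−24 → Apr 30, 1986 (end of Apr, 30 days; 59 left).
−30 → Mar 31, 1986 (end of Mar, 31 days; 29 left).
−29 → Mar 2, 1986.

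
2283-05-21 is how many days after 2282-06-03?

Jun 3, 2282 → Jul 3, 2282: 30 days (June has 30).
Jul 3, 2282 → Aug 3, 2282: 31 days (July has 31).
Aug 3, 2282 → Sep 3, 2282: 31 days (August has 31).
Sep 3, 2282 → Oct 3, 2282: 30 days (September has 30).
Oct 3, 2282 → Nov 3, 2282: 31 days (October has 31).
Nov 3, 2282 → Dec 3, 2282: 30 days (November has 30).
Dec 3, 2282 → Jan 3, 2283: 31 days (December has 31).
Jan 3, 2283 → Feb 3, 2283: 31 days (January has 31).
Feb 3, 2283 → Mar 3, 2283: 28 days (February has 28).
Mar 3, 2283 → Apr 3, 2283: 31 days (March has 31).
Apr 3, 2283 → May 3, 2283: 30 days (April has 30).
May 3, 2283 → May 21, 2283: 18 days.
Total: 352 days.

352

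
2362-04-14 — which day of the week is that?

Doomsday rule: the anchor day for the 2300s is Wednesday. For year 62: 62÷12 = 5 r 2, and 2÷4 = 0, so 5+2+0 = 7.
Wednesday + 7 ≡ Wednesday — that's 2362's doomsday.
In April the doomsday date is Apr 4.
Apr 14 is 10 days after Apr 4; 10 mod 7 = 3, so Wednesday + 3 = Saturday.

Saturday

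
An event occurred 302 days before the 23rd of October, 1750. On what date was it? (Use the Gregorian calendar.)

December 25, 1749

−23 → Sep 30, 1750 (end of Sep, 30 days; 279 left).
−30 → Aug 31, 1750 (end of Aug, 31 days; 249 left).
−31 → Jul 31, 1750 (end of Jul, 31 days; 218 left).
−31 → Jun 30, 1750 (end of Jun, 30 days; 187 left).
−30 → May 31, 1750 (end of May, 31 days; 157 left).
−31 → Apr 30, 1750 (end of Apr, 30 days; 126 left).
−30 → Mar 31, 1750 (end of Mar, 31 days; 96 left).
−31 → Feb 28, 1750 (end of Feb, 28 days; 65 left).
−28 → Jan 31, 1750 (end of Jan, 31 days; 37 left).
−31 → Dec 31, 1749 (end of Dec, 31 days; 6 left).
−6 → Dec 25, 1749.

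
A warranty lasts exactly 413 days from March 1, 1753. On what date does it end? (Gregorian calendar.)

April 18, 1754

+365 (one year) → Mar 1, 1754 (48 left).
Mar has 31 days: +31 → Apr 1, 1754 (17 left).
+17 → Apr 18, 1754.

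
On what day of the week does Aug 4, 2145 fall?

Doomsday rule: the anchor day for the 2100s is Sunday. For year 45: 45÷12 = 3 r 9, and 9÷4 = 2, so 3+9+2 = 14.
Sunday + 14 ≡ Sunday — that's 2145's doomsday.
In August the doomsday date is Aug 8.
Aug 4 is 4 days before Aug 8; 4 mod 7 = 4, so Sunday − 4 = Wednesday.

Wednesday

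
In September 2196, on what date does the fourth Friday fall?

September 23, 2196

September 1, 2196 is a Thursday.
The first Friday is therefore September 2 (1 days later).
The fourth Friday is 2 + 3×7 = September 23.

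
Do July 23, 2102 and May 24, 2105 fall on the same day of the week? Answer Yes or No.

From Jul 23, 2102 to May 24, 2105 is 1036 days.
1036 mod 7 = 0, so they are the same weekday.
(Jul 23, 2102 is a Sunday; May 24, 2105 is a Sunday.)

Yes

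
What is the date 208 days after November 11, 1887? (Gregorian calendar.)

Nov has 30 days: +20 → Dec 1, 1887 (188 left).
Dec has 31 days: +31 → Jan 1, 1888 (157 left).
Jan has 31 days: +31 → Feb 1, 1888 (126 left).
Feb has 29 days: +29 → Mar 1, 1888 (97 left).
Mar has 31 days: +31 → Apr 1, 1888 (66 left).
Apr has 30 days: +30 → May 1, 1888 (36 left).
May has 31 days: +31 → Jun 1, 1888 (5 left).
+5 → Jun 6, 1888.

June 6, 1888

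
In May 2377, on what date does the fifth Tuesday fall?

May 31, 2377

May 1, 2377 is a Sunday.
The first Tuesday is therefore May 3 (2 days later).
The fifth Tuesday is 3 + 4×7 = May 31.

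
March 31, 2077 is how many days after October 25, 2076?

Oct 25, 2076 → Nov 25, 2076: 31 days (October has 31).
Nov 25, 2076 → Dec 25, 2076: 30 days (November has 30).
Dec 25, 2076 → Jan 25, 2077: 31 days (December has 31).
Jan 25, 2077 → Feb 25, 2077: 31 days (January has 31).
Feb 25, 2077 → Mar 25, 2077: 28 days (February has 28).
Mar 25, 2077 → Mar 31, 2077: 6 days.
Total: 157 days.

157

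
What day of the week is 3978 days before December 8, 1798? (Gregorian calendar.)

Thursday

First find the weekday of Dec 8, 1798. Doomsday rule: the anchor day for the 1700s is Sunday. For year 98: 98÷12 = 8 r 2, and 2÷4 = 0, so 8+2+0 = 10.
Sunday + 10 ≡ Wednesday — that's 1798's doomsday.
In December the doomsday date is Dec 12.
Dec 8 is 4 days before Dec 12; 4 mod 7 = 4, so Wednesday − 4 = Saturday.
3978 mod 7 = 2, so 3978 days before a Saturday is Saturday − 2 = Thursday.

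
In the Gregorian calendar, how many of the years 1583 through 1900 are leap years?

Multiples of 4 in [1583,1900]: 80.
Of those, multiples of 100: 4 (not leap unless ÷400).
Multiples of 400: 1.
Leap years = 80 − 4 + 1 = 77.

77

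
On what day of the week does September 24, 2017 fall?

Sunday

January 1, 2017 is a Sunday.
Jan 1, 2017 → Feb 1, 2017: 31 days (January has 31).
Feb 1, 2017 → Mar 1, 2017: 28 days (February has 28).
Mar 1, 2017 → Apr 1, 2017: 31 days (March has 31).
Apr 1, 2017 → May 1, 2017: 30 days (April has 30).
May 1, 2017 → Jun 1, 2017: 31 days (May has 31).
Jun 1, 2017 → Jul 1, 2017: 30 days (June has 30).
Jul 1, 2017 → Aug 1, 2017: 31 days (July has 31).
Aug 1, 2017 → Sep 1, 2017: 31 days (August has 31).
Sep 1, 2017 → Sep 24, 2017: 23 days.
Total: 266 days.
266 mod 7 = 0, so Sunday + 0 = Sunday.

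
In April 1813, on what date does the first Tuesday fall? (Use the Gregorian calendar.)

April 6, 1813

April 1, 1813 is a Thursday.
The first Tuesday is therefore April 6 (5 days later).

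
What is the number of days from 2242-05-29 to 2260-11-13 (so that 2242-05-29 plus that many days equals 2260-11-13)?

May 29, 2242 → May 29, 2243: 365 days.
May 29, 2243 → May 29, 2244: 366 days (Feb 29, 2244 is in that span).
May 29, 2244 → May 29, 2245: 365 days.
May 29, 2245 → May 29, 2246: 365 days.
May 29, 2246 → May 29, 2247: 365 days.
May 29, 2247 → May 29, 2248: 366 days (Feb 29, 2248 is in that span).
May 29, 2248 → May 29, 2249: 365 days.
May 29, 2249 → May 29, 2250: 365 days.
May 29, 2250 → May 29, 2251: 365 days.
May 29, 2251 → May 29, 2252: 366 days (Feb 29, 2252 is in that span).
May 29, 2252 → May 29, 2253: 365 days.
May 29, 2253 → May 29, 2254: 365 days.
May 29, 2254 → May 29, 2255: 365 days.
May 29, 2255 → May 29, 2256: 366 days (Feb 29, 2256 is in that span).
May 29, 2256 → May 29, 2257: 365 days.
May 29, 2257 → May 29, 2258: 365 days.
May 29, 2258 → May 29, 2259: 365 days.
May 29, 2259 → May 29, 2260: 366 days (Feb 29, 2260 is in that span).
May 29, 2260 → Jun 29, 2260: 31 days (May has 31).
Jun 29, 2260 → Jul 29, 2260: 30 days (June has 30).
Jul 29, 2260 → Aug 29, 2260: 31 days (July has 31).
Aug 29, 2260 → Sep 29, 2260: 31 days (August has 31).
Sep 29, 2260 → Oct 29, 2260: 30 days (September has 30).
Oct 29, 2260 → Nov 13, 2260: 15 days.
Total: 6743 days.

6743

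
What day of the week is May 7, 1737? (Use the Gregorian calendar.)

Doomsday rule: the anchor day for the 1700s is Sunday. For year 37: 37÷12 = 3 r 1, and 1÷4 = 0, so 3+1+0 = 4.
Sunday + 4 ≡ Thursday — that's 1737's doomsday.
In May the doomsday date is May 9.
May 7 is 2 days before May 9; 2 mod 7 = 2, so Thursday − 2 = Tuesday.

Tuesday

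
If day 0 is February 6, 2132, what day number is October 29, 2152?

7571

Feb 6, 2132 → Feb 6, 2133: 366 days (Feb 29, 2132 is in that span).
Feb 6, 2133 → Feb 6, 2134: 365 days.
Feb 6, 2134 → Feb 6, 2135: 365 days.
Feb 6, 2135 → Feb 6, 2136: 365 days.
Feb 6, 2136 → Feb 6, 2137: 366 days (Feb 29, 2136 is in that span).
Feb 6, 2137 → Feb 6, 2138: 365 days.
Feb 6, 2138 → Feb 6, 2139: 365 days.
Feb 6, 2139 → Feb 6, 2140: 365 days.
Feb 6, 2140 → Feb 6, 2141: 366 days (Feb 29, 2140 is in that span).
Feb 6, 2141 → Feb 6, 2142: 365 days.
Feb 6, 2142 → Feb 6, 2143: 365 days.
Feb 6, 2143 → Feb 6, 2144: 365 days.
Feb 6, 2144 → Feb 6, 2145: 366 days (Feb 29, 2144 is in that span).
Feb 6, 2145 → Feb 6, 2146: 365 days.
Feb 6, 2146 → Feb 6, 2147: 365 days.
Feb 6, 2147 → Feb 6, 2148: 365 days.
Feb 6, 2148 → Feb 6, 2149: 366 days (Feb 29, 2148 is in that span).
Feb 6, 2149 → Feb 6, 2150: 365 days.
Feb 6, 2150 → Feb 6, 2151: 365 days.
Feb 6, 2151 → Feb 6, 2152: 365 days.
Feb 6, 2152 → Mar 6, 2152: 29 days (February has 29).
Mar 6, 2152 → Apr 6, 2152: 31 days (March has 31).
Apr 6, 2152 → May 6, 2152: 30 days (April has 30).
May 6, 2152 → Jun 6, 2152: 31 days (May has 31).
Jun 6, 2152 → Jul 6, 2152: 30 days (June has 30).
Jul 6, 2152 → Aug 6, 2152: 31 days (July has 31).
Aug 6, 2152 → Sep 6, 2152: 31 days (August has 31).
Sep 6, 2152 → Oct 6, 2152: 30 days (September has 30).
Oct 6, 2152 → Oct 29, 2152: 23 days.
Total: 7571 days.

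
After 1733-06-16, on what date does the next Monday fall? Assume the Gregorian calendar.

Jun 16, 1733 is a Tuesday.
From Tuesday to the next Monday is 6 days.
Jun 16, 1733 + 6 = Jun 22, 1733.

June 22, 1733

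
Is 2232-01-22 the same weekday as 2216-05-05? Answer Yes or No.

From May 5, 2216 to Jan 22, 2232 is 5740 days.
5740 mod 7 = 0, so they are the same weekday.
(May 5, 2216 is a Sunday; Jan 22, 2232 is a Sunday.)

Yes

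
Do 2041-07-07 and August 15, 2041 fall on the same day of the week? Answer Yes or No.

From Jul 7, 2041 to Aug 15, 2041 is 39 days.
39 mod 7 = 4, so they are different weekdays.
(Jul 7, 2041 is a Sunday; Aug 15, 2041 is a Thursday.)

No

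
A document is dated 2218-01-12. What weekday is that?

Doomsday rule: the anchor day for the 2200s is Friday. For year 18: 18÷12 = 1 r 6, and 6÷4 = 1, so 1+6+1 = 8.
Friday + 8 ≡ Saturday — that's 2218's doomsday.
In January the doomsday date is Jan 3 (2218 is not a leap year).
Jan 12 is 9 days after Jan 3; 9 mod 7 = 2, so Saturday + 2 = Monday.

Monday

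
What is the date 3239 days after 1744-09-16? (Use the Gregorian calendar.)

+365 (one year) → Sep 16, 1745 (2874 left).
+365 (one year) → Sep 16, 1746 (2509 left).
+365 (one year) → Sep 16, 1747 (2144 left).
+366 (one year; includes Feb 29, 1748) → Sep 16, 1748 (1778 left).
+365 (one year) → Sep 16, 1749 (1413 left).
+365 (one year) → Sep 16, 1750 (1048 left).
+365 (one year) → Sep 16, 1751 (683 left).
+366 (one year; includes Feb 29, 1752) → Sep 16, 1752 (317 left).
Sep has 30 days: +15 → Oct 1, 1752 (302 left).
Oct has 31 days: +31 → Nov 1, 1752 (271 left).
Nov has 30 days: +30 → Dec 1, 1752 (241 left).
Dec has 31 days: +31 → Jan 1, 1753 (210 left).
Jan has 31 days: +31 → Feb 1, 1753 (179 left).
Feb has 28 days: +28 → Mar 1, 1753 (151 left).
Mar has 31 days: +31 → Apr 1, 1753 (120 left).
Apr has 30 days: +30 → May 1, 1753 (90 left).
May has 31 days: +31 → Jun 1, 1753 (59 left).
Jun has 30 days: +30 → Jul 1, 1753 (29 left).
+29 → Jul 30, 1753.

July 30, 1753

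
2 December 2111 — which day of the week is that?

Wednesday

January 1, 2111 is a Thursday.
Jan 1, 2111 → Feb 1, 2111: 31 days (January has 31).
Feb 1, 2111 → Mar 1, 2111: 28 days (February has 28).
Mar 1, 2111 → Apr 1, 2111: 31 days (March has 31).
Apr 1, 2111 → May 1, 2111: 30 days (April has 30).
May 1, 2111 → Jun 1, 2111: 31 days (May has 31).
Jun 1, 2111 → Jul 1, 2111: 30 days (June has 30).
Jul 1, 2111 → Aug 1, 2111: 31 days (July has 31).
Aug 1, 2111 → Sep 1, 2111: 31 days (August has 31).
Sep 1, 2111 → Oct 1, 2111: 30 days (September has 30).
Oct 1, 2111 → Nov 1, 2111: 31 days (October has 31).
Nov 1, 2111 → Dec 1, 2111: 30 days (November has 30).
Dec 1, 2111 → Dec 2, 2111: 1 days.
Total: 335 days.
335 mod 7 = 6, so Thursday + 6 = Wednesday.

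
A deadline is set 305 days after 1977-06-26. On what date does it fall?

Jun has 30 days: +5 → Jul 1, 1977 (300 left).
Jul has 31 days: +31 → Aug 1, 1977 (269 left).
Aug has 31 days: +31 → Sep 1, 1977 (238 left).
Sep has 30 days: +30 → Oct 1, 1977 (208 left).
Oct has 31 days: +31 → Nov 1, 1977 (177 left).
Nov has 30 days: +30 → Dec 1, 1977 (147 left).
Dec has 31 days: +31 → Jan 1, 1978 (116 left).
Jan has 31 days: +31 → Feb 1, 1978 (85 left).
Feb has 28 days: +28 → Mar 1, 1978 (57 left).
Mar has 31 days: +31 → Apr 1, 1978 (26 left).
+26 → Apr 27, 1978.

April 27, 1978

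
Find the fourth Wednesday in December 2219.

December 1, 2219 is a Wednesday.
The first Wednesday is therefore December 1 (same day).
The fourth Wednesday is 1 + 3×7 = December 22.

December 22, 2219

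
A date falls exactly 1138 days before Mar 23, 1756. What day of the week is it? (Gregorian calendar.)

First find the weekday of Mar 23, 1756. Doomsday rule: the anchor day for the 1700s is Sunday. For year 56: 56÷12 = 4 r 8, and 8÷4 = 2, so 4+8+2 = 14.
Sunday + 14 ≡ Sunday — that's 1756's doomsday.
In March the doomsday date is Mar 14.
Mar 23 is 9 days after Mar 14; 9 mod 7 = 2, so Sunday + 2 = Tuesday.
1138 mod 7 = 4, so 1138 days before a Tuesday is Tuesday − 4 = Friday.

Friday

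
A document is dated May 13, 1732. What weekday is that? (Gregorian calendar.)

Doomsday rule: the anchor day for the 1700s is Sunday. For year 32: 32÷12 = 2 r 8, and 8÷4 = 2, so 2+8+2 = 12.
Sunday + 12 ≡ Friday — that's 1732's doomsday.
In May the doomsday date is May 9.
May 13 is 4 days after May 9; 4 mod 7 = 4, so Friday + 4 = Tuesday.

Tuesday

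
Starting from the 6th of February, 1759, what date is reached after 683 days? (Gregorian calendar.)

December 20, 1760

+365 (one year) → Feb 6, 1760 (318 left).
Feb has 29 days: +24 → Mar 1, 1760 (294 left).
Mar has 31 days: +31 → Apr 1, 1760 (263 left).
Apr has 30 days: +30 → May 1, 1760 (233 left).
May has 31 days: +31 → Jun 1, 1760 (202 left).
Jun has 30 days: +30 → Jul 1, 1760 (172 left).
Jul has 31 days: +31 → Aug 1, 1760 (141 left).
Aug has 31 days: +31 → Sep 1, 1760 (110 left).
Sep has 30 days: +30 → Oct 1, 1760 (80 left).
Oct has 31 days: +31 → Nov 1, 1760 (49 left).
Nov has 30 days: +30 → Dec 1, 1760 (19 left).
+19 → Dec 20, 1760.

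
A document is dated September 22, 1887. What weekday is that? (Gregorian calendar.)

Thursday

Doomsday rule: the anchor day for the 1800s is Friday. For year 87: 87÷12 = 7 r 3, and 3÷4 = 0, so 7+3+0 = 10.
Friday + 10 ≡ Monday — that's 1887's doomsday.
In September the doomsday date is Sep 5.
Sep 22 is 17 days after Sep 5; 17 mod 7 = 3, so Monday + 3 = Thursday.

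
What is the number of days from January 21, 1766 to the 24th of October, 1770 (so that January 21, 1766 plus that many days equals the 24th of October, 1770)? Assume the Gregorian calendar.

1737

Jan 21, 1766 → Jan 21, 1767: 365 days.
Jan 21, 1767 → Jan 21, 1768: 365 days.
Jan 21, 1768 → Jan 21, 1769: 366 days (Feb 29, 1768 is in that span).
Jan 21, 1769 → Jan 21, 1770: 365 days.
Jan 21, 1770 → Feb 21, 1770: 31 days (January has 31).
Feb 21, 1770 → Mar 21, 1770: 28 days (February has 28).
Mar 21, 1770 → Apr 21, 1770: 31 days (March has 31).
Apr 21, 1770 → May 21, 1770: 30 days (April has 30).
May 21, 1770 → Jun 21, 1770: 31 days (May has 31).
Jun 21, 1770 → Jul 21, 1770: 30 days (June has 30).
Jul 21, 1770 → Aug 21, 1770: 31 days (July has 31).
Aug 21, 1770 → Sep 21, 1770: 31 days (August has 31).
Sep 21, 1770 → Oct 21, 1770: 30 days (September has 30).
Oct 21, 1770 → Oct 24, 1770: 3 days.
Total: 1737 days.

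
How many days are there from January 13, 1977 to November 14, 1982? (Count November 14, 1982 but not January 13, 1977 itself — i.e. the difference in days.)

Jan 13, 1977 → Jan 13, 1978: 365 days.
Jan 13, 1978 → Jan 13, 1979: 365 days.
Jan 13, 1979 → Jan 13, 1980: 365 days.
Jan 13, 1980 → Jan 13, 1981: 366 days (Feb 29, 1980 is in that span).
Jan 13, 1981 → Jan 13, 1982: 365 days.
Jan 13, 1982 → Feb 13, 1982: 31 days (January has 31).
Feb 13, 1982 → Mar 13, 1982: 28 days (February has 28).
Mar 13, 1982 → Apr 13, 1982: 31 days (March has 31).
Apr 13, 1982 → May 13, 1982: 30 days (April has 30).
May 13, 1982 → Jun 13, 1982: 31 days (May has 31).
Jun 13, 1982 → Jul 13, 1982: 30 days (June has 30).
Jul 13, 1982 → Aug 13, 1982: 31 days (July has 31).
Aug 13, 1982 → Sep 13, 1982: 31 days (August has 31).
Sep 13, 1982 → Oct 13, 1982: 30 days (September has 30).
Oct 13, 1982 → Nov 13, 1982: 31 days (October has 31).
Nov 13, 1982 → Nov 14, 1982: 1 days.
Total: 2131 days.

2131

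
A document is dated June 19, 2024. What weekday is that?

Wednesday

January 1, 2024 is a Monday.
Jan 1, 2024 → Feb 1, 2024: 31 days (January has 31).
Feb 1, 2024 → Mar 1, 2024: 29 days (February has 29).
Mar 1, 2024 → Apr 1, 2024: 31 days (March has 31).
Apr 1, 2024 → May 1, 2024: 30 days (April has 30).
May 1, 2024 → Jun 1, 2024: 31 days (May has 31).
Jun 1, 2024 → Jun 19, 2024: 18 days.
Total: 170 days.
170 mod 7 = 2, so Monday + 2 = Wednesday.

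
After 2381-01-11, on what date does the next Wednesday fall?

January 14, 2381

Jan 11, 2381 is a Sunday.
From Sunday to the next Wednesday is 3 days.
Jan 11, 2381 + 3 = Jan 14, 2381.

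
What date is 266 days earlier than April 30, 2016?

−30 → Mar 31, 2016 (end of Mar, 31 days; 236 left).
−31 → Feb 29, 2016 (end of Feb, 29 days; 205 left).
−29 → Jan 31, 2016 (end of Jan, 31 days; 176 left).
−31 → Dec 31, 2015 (end of Dec, 31 days; 145 left).
−31 → Nov 30, 2015 (end of Nov, 30 days; 114 left).
−30 → Oct 31, 2015 (end of Oct, 31 days; 84 left).
−31 → Sep 30, 2015 (end of Sep, 30 days; 53 left).
−30 → Aug 31, 2015 (end of Aug, 31 days; 23 left).
−23 → Aug 8, 2015.

August 8, 2015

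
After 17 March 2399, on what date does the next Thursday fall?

March 18, 2399

Mar 17, 2399 is a Wednesday.
From Wednesday to the next Thursday is 1 day.
Mar 17, 2399 + 1 = Mar 18, 2399.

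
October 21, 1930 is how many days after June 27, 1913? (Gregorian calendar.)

Jun 27, 1913 → Jun 27, 1914: 365 days.
Jun 27, 1914 → Jun 27, 1915: 365 days.
Jun 27, 1915 → Jun 27, 1916: 366 days (Feb 29, 1916 is in that span).
Jun 27, 1916 → Jun 27, 1917: 365 days.
Jun 27, 1917 → Jun 27, 1918: 365 days.
Jun 27, 1918 → Jun 27, 1919: 365 days.
Jun 27, 1919 → Jun 27, 1920: 366 days (Feb 29, 1920 is in that span).
Jun 27, 1920 → Jun 27, 1921: 365 days.
Jun 27, 1921 → Jun 27, 1922: 365 days.
Jun 27, 1922 → Jun 27, 1923: 365 days.
Jun 27, 1923 → Jun 27, 1924: 366 days (Feb 29, 1924 is in that span).
Jun 27, 1924 → Jun 27, 1925: 365 days.
Jun 27, 1925 → Jun 27, 1926: 365 days.
Jun 27, 1926 → Jun 27, 1927: 365 days.
Jun 27, 1927 → Jun 27, 1928: 366 days (Feb 29, 1928 is in that span).
Jun 27, 1928 → Jun 27, 1929: 365 days.
Jun 27, 1929 → Jun 27, 1930: 365 days.
Jun 27, 1930 → Jul 27, 1930: 30 days (June has 30).
Jul 27, 1930 → Aug 27, 1930: 31 days (July has 31).
Aug 27, 1930 → Sep 27, 1930: 31 days (August has 31).
Sep 27, 1930 → Oct 21, 1930: 24 days.
Total: 6325 days.

6325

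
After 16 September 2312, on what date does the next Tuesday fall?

September 17, 2312

Sep 16, 2312 is a Monday.
From Monday to the next Tuesday is 1 day.
Sep 16, 2312 + 1 = Sep 17, 2312.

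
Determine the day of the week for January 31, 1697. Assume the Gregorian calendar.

Thursday

Doomsday rule: the anchor day for the 1600s is Tuesday. For year 97: 97÷12 = 8 r 1, and 1÷4 = 0, so 8+1+0 = 9.
Tuesday + 9 ≡ Thursday — that's 1697's doomsday.
In January the doomsday date is Jan 3 (1697 is not a leap year).
Jan 31 is 28 days after Jan 3; 28 mod 7 = 0, so Thursday + 0 = Thursday.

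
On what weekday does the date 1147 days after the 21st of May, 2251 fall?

Tuesday

May 21, 2251 is a Wednesday.
1147 mod 7 = 6, so 1147 days after a Wednesday is Wednesday + 6 = Tuesday.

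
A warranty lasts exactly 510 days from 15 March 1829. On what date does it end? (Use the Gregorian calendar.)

+365 (one year) → Mar 15, 1830 (145 left).
Mar has 31 days: +17 → Apr 1, 1830 (128 left).
Apr has 30 days: +30 → May 1, 1830 (98 left).
May has 31 days: +31 → Jun 1, 1830 (67 left).
Jun has 30 days: +30 → Jul 1, 1830 (37 left).
Jul has 31 days: +31 → Aug 1, 1830 (6 left).
+6 → Aug 7, 1830.

August 7, 1830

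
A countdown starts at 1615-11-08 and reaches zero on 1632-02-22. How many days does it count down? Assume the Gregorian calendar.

5950

Nov 8, 1615 → Nov 8, 1616: 366 days (Feb 29, 1616 is in that span).
Nov 8, 1616 → Nov 8, 1617: 365 days.
Nov 8, 1617 → Nov 8, 1618: 365 days.
Nov 8, 1618 → Nov 8, 1619: 365 days.
Nov 8, 1619 → Nov 8, 1620: 366 days (Feb 29, 1620 is in that span).
Nov 8, 1620 → Nov 8, 1621: 365 days.
Nov 8, 1621 → Nov 8, 1622: 365 days.
Nov 8, 1622 → Nov 8, 1623: 365 days.
Nov 8, 1623 → Nov 8, 1624: 366 days (Feb 29, 1624 is in that span).
Nov 8, 1624 → Nov 8, 1625: 365 days.
Nov 8, 1625 → Nov 8, 1626: 365 days.
Nov 8, 1626 → Nov 8, 1627: 365 days.
Nov 8, 1627 → Nov 8, 1628: 366 days (Feb 29, 1628 is in that span).
Nov 8, 1628 → Nov 8, 1629: 365 days.
Nov 8, 1629 → Nov 8, 1630: 365 days.
Nov 8, 1630 → Nov 8, 1631: 365 days.
Nov 8, 1631 → Dec 8, 1631: 30 days (November has 30).
Dec 8, 1631 → Jan 8, 1632: 31 days (December has 31).
Jan 8, 1632 → Feb 8, 1632: 31 days (January has 31).
Feb 8, 1632 → Feb 22, 1632: 14 days.
Total: 5950 days.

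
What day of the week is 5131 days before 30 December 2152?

Dec 30, 2152 is a Saturday.
5131 mod 7 = 0, so 5131 days before a Saturday is Saturday − 0 = Saturday.

Saturday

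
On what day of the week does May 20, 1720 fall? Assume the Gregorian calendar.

Monday

Doomsday rule: the anchor day for the 1700s is Sunday. For year 20: 20÷12 = 1 r 8, and 8÷4 = 2, so 1+8+2 = 11.
Sunday + 11 ≡ Thursday — that's 1720's doomsday.
In May the doomsday date is May 9.
May 20 is 11 days after May 9; 11 mod 7 = 4, so Thursday + 4 = Monday.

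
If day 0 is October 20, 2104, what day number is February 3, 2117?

Oct 20, 2104 → Oct 20, 2105: 365 days.
Oct 20, 2105 → Oct 20, 2106: 365 days.
Oct 20, 2106 → Oct 20, 2107: 365 days.
Oct 20, 2107 → Oct 20, 2108: 366 days (Feb 29, 2108 is in that span).
Oct 20, 2108 → Oct 20, 2109: 365 days.
Oct 20, 2109 → Oct 20, 2110: 365 days.
Oct 20, 2110 → Oct 20, 2111: 365 days.
Oct 20, 2111 → Oct 20, 2112: 366 days (Feb 29, 2112 is in that span).
Oct 20, 2112 → Oct 20, 2113: 365 days.
Oct 20, 2113 → Oct 20, 2114: 365 days.
Oct 20, 2114 → Oct 20, 2115: 365 days.
Oct 20, 2115 → Oct 20, 2116: 366 days (Feb 29, 2116 is in that span).
Oct 20, 2116 → Nov 20, 2116: 31 days (October has 31).
Nov 20, 2116 → Dec 20, 2116: 30 days (November has 30).
Dec 20, 2116 → Jan 20, 2117: 31 days (December has 31).
Jan 20, 2117 → Feb 3, 2117: 14 days.
Total: 4489 days.

4489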